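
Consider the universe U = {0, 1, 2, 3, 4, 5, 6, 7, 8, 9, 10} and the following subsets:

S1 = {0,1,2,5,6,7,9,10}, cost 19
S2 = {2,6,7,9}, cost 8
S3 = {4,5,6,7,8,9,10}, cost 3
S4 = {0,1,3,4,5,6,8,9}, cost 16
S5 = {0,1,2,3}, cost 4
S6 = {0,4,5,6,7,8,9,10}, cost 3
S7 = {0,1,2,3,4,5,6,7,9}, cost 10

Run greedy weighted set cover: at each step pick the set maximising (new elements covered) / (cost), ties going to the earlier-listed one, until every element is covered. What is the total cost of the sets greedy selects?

7

Pick 1: S6 adds 8 new (0, 4, 5, 6, 7, 8, 9, 10) at cost 3 (ratio 8/3).
Pick 2: S5 adds 3 new (1, 2, 3) at cost 4 (ratio 3/4).
Greedy total cost: 3 + 4 = 7.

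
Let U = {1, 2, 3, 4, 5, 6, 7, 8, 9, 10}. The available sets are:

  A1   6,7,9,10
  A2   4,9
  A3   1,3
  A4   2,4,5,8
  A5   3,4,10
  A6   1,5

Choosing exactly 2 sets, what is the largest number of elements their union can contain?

Choosing A1, A4 covers {2, 4, 5, 6, 7, 8, 9, 10} — 8 elements.
No choice of 2 sets does better; here 1, 3 are left uncovered.

8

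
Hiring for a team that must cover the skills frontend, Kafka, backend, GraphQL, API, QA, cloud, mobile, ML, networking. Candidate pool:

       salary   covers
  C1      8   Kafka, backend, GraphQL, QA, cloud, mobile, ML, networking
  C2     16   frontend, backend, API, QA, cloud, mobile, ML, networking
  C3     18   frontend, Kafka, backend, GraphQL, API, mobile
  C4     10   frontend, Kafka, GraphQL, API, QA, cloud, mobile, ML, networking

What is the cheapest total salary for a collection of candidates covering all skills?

C1, C4 cover every skill at salary 8 + 10 = 18.
Any cover uses at least 2 candidates; among all covering selections none totals below 18.

18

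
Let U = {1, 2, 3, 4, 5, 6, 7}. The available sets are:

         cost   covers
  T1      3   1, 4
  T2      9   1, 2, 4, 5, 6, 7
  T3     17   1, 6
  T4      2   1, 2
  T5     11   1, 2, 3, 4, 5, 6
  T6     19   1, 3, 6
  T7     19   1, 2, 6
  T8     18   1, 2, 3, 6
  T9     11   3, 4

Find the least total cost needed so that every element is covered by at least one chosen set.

20

T2, T5 cover every element at cost 9 + 11 = 20.
Any cover uses at least 2 sets; among all covering selections none totals below 20.
Greedy by coverage-per-cost would pick T4, T2, T5 for 22 — worse than the optimum 20.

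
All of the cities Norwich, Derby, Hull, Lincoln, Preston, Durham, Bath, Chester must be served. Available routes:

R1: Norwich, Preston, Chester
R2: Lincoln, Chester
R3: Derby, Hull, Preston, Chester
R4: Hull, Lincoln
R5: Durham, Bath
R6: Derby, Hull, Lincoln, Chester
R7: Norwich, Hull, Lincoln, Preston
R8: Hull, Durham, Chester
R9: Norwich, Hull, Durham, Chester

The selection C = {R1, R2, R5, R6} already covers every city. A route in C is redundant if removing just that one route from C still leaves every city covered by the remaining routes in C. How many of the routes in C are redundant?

Drop R1: Norwich, Preston uncovered — not redundant.
Drop R2: the rest still cover every city — redundant.
Drop R5: Durham, Bath uncovered — not redundant.
Drop R6: Derby, Hull uncovered — not redundant.
1 redundant: R2.

1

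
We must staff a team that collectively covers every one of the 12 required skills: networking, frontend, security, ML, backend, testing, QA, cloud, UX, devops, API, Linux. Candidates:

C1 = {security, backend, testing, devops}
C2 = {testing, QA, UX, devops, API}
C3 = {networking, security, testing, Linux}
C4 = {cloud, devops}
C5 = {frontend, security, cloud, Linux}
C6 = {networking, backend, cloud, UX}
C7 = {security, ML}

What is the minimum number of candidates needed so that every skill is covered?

4

C2, C5, C6, C7 together cover {networking, frontend, security, ML, backend, testing, QA, cloud, UX, devops, API, Linux} — every skill.
No 3 of the 7 candidates cover everything (all 35 triples fall short), so 4 is minimum.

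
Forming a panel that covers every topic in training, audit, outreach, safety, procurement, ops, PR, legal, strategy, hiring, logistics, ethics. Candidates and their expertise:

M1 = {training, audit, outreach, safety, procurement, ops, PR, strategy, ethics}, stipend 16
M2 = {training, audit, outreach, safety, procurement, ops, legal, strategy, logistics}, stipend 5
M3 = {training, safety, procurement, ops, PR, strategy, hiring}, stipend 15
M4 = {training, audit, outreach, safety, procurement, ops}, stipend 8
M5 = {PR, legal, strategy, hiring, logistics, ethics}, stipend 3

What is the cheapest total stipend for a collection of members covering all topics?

M2, M5 cover every topic at stipend 5 + 3 = 8.
Any cover uses at least 2 members; among all covering selections none totals below 8.

8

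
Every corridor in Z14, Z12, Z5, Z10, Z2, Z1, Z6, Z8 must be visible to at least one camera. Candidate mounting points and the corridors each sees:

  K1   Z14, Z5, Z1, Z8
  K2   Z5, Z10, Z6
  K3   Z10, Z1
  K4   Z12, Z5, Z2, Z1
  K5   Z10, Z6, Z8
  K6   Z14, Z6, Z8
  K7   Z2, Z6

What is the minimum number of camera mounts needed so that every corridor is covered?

K1, K2, K4 together cover {Z14, Z12, Z5, Z10, Z2, Z1, Z6, Z8} — every corridor.
No 2 of the 7 camera mounts cover everything (all 21 pairs fall short), so 3 is minimum.

3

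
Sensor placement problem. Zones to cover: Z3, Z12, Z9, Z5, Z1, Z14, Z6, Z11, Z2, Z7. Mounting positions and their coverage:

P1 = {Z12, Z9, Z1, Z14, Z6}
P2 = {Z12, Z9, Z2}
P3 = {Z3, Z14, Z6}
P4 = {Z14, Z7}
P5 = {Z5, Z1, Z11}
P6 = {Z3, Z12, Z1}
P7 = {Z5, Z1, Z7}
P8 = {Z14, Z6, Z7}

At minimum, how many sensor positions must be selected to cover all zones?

4

P2, P3, P4, P5 together cover {Z3, Z12, Z9, Z5, Z1, Z14, Z6, Z11, Z2, Z7} — every zone.
No 3 of the 8 sensor positions cover everything (all 56 triples fall short), so 4 is minimum.
Greedy (largest uncovered first) would take P1, P5, P2, P3, P4 — 5 sensor positions — but 4 suffice.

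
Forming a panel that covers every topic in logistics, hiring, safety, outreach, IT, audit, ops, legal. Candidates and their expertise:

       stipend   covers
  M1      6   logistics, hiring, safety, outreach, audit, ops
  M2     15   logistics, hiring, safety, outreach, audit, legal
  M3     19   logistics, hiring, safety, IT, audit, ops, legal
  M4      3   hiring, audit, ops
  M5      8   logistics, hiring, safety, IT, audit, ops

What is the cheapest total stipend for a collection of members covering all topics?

M2, M5 cover every topic at stipend 15 + 8 = 23.
Any cover uses at least 2 members; among all covering selections none totals below 23.

23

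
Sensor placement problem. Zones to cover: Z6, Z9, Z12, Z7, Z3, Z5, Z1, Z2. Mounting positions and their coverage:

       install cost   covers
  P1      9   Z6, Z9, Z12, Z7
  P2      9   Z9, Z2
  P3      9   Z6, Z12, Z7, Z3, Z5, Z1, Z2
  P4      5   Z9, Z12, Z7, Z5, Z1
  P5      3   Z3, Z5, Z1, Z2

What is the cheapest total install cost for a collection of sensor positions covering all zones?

12

P1, P5 cover every zone at install cost 9 + 3 = 12.
Any cover uses at least 2 sensor positions; among all covering selections none totals below 12.
Greedy by coverage-per-install cost would pick P5, P4, P1 for 17 — worse than the optimum 12.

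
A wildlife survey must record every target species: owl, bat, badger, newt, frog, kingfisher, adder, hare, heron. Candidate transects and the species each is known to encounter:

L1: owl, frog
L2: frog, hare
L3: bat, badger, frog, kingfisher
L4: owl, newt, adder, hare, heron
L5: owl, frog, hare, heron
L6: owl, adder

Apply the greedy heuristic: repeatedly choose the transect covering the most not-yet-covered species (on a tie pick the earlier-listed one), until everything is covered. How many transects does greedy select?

2

Pick 1: L4 covers 5 new species (owl, newt, adder, hare, heron).
Pick 2: L3 covers 4 new species (bat, badger, frog, kingfisher).
Greedy uses 2 transects.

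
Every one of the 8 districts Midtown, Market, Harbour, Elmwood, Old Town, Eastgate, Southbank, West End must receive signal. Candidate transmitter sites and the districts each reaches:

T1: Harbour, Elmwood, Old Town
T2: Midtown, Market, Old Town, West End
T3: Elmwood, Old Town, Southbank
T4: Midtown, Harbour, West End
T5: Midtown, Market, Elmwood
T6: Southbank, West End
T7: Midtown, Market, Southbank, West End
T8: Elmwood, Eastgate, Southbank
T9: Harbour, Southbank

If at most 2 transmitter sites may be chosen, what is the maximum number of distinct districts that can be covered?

Choosing T1, T7 covers {Midtown, Market, Harbour, Elmwood, Old Town, Southbank, West End} — 7 districts.
No choice of 2 transmitter sites does better; here Eastgate is left uncovered.

7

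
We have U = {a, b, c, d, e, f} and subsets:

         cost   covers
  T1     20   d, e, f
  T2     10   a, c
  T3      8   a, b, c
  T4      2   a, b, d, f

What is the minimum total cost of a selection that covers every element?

T1, T3 cover every element at cost 20 + 8 = 28.
Any cover uses at least 2 sets; among all covering selections none totals below 28.
Greedy by coverage-per-cost would pick T4, T3, T1 for 30 — worse than the optimum 28.

28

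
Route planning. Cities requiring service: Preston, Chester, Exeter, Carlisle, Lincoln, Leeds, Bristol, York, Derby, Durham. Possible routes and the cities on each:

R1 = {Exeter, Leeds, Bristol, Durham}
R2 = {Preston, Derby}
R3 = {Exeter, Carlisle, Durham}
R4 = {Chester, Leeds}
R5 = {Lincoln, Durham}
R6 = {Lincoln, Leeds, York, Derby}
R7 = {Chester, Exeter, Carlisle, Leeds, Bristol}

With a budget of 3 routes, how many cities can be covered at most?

Choosing R1, R6, R7 covers {Chester, Exeter, Carlisle, Lincoln, Leeds, Bristol, York, Derby, Durham} — 9 cities.
No choice of 3 routes does better; here Preston is left uncovered.

9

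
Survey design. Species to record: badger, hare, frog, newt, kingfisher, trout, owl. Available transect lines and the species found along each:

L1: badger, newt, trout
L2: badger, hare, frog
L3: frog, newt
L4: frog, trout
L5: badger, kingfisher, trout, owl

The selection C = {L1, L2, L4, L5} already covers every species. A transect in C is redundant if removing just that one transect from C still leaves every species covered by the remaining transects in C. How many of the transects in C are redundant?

Drop L1: newt uncovered — not redundant.
Drop L2: hare uncovered — not redundant.
Drop L4: the rest still cover every species — redundant.
Drop L5: kingfisher, owl uncovered — not redundant.
1 redundant: L4.

1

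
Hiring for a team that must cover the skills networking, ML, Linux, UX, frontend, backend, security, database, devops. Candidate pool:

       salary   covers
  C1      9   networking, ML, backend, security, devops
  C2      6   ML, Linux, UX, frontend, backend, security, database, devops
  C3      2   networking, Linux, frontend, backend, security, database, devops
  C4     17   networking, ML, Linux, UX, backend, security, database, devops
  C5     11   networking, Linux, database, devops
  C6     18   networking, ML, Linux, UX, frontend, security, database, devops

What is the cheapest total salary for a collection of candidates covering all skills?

C2, C3 cover every skill at salary 6 + 2 = 8.
Any cover uses at least 2 candidates; among all covering selections none totals below 8.

8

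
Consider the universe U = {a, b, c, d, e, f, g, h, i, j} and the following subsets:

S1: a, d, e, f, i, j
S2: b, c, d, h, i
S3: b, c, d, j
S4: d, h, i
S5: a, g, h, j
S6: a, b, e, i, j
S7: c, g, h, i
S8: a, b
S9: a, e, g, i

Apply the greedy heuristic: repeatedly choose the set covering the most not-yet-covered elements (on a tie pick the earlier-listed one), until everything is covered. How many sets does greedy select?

3

Pick 1: S1 covers 6 new elements (a, d, e, f, i, j).
Pick 2: S2 covers 3 new elements (b, c, h).
Pick 3: S5 covers 1 new elements (g).
Greedy uses 3 sets.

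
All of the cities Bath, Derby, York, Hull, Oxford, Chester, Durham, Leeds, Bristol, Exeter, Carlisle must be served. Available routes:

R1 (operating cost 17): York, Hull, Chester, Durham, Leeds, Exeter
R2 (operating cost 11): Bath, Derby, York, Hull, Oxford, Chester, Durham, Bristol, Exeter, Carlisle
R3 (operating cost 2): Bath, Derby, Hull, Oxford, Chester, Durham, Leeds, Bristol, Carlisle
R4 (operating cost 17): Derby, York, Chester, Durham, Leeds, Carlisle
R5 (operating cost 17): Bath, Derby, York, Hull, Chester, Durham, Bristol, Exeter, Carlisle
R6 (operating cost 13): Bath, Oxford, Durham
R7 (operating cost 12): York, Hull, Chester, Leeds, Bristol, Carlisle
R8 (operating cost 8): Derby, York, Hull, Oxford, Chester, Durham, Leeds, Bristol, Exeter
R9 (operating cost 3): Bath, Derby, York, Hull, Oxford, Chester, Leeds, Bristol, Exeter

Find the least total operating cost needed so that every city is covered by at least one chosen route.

5

R3, R9 cover every city at operating cost 2 + 3 = 5.
Any cover uses at least 2 routes; among all covering selections none totals below 5.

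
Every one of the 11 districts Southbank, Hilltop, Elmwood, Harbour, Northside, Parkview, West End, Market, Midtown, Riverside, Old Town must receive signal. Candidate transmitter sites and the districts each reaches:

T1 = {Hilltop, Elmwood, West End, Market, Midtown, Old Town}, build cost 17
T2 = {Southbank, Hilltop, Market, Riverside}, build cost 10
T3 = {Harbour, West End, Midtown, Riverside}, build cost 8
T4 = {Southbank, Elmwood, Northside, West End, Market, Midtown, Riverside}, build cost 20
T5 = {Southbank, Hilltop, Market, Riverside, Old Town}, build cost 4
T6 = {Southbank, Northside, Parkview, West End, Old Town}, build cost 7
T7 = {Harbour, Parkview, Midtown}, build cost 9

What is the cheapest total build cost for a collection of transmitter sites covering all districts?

32

T1, T3, T6 cover every district at build cost 17 + 8 + 7 = 32.
Any cover uses at least 3 transmitter sites; among all covering selections none totals below 32.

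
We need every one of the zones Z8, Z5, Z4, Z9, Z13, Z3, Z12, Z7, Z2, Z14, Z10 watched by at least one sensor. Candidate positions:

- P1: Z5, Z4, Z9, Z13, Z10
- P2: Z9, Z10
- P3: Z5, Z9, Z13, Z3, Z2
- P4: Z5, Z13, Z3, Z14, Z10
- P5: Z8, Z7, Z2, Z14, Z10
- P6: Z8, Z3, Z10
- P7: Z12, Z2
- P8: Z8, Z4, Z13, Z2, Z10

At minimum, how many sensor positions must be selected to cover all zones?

P1, P3, P5, P7 together cover {Z8, Z5, Z4, Z9, Z13, Z3, Z12, Z7, Z2, Z14, Z10} — every zone.
No 3 of the 8 sensor positions cover everything (all 56 triples fall short), so 4 is minimum.

4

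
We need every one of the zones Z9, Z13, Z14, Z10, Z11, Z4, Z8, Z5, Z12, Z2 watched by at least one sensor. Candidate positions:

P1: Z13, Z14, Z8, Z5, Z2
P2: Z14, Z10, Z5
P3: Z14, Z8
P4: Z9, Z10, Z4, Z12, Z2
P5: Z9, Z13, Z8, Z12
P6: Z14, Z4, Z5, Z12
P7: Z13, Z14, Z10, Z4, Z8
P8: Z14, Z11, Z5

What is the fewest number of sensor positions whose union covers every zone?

3

P1, P4, P8 together cover {Z9, Z13, Z14, Z10, Z11, Z4, Z8, Z5, Z12, Z2} — every zone.
No 2 of the 8 sensor positions cover everything (all 28 pairs fall short), so 3 is minimum.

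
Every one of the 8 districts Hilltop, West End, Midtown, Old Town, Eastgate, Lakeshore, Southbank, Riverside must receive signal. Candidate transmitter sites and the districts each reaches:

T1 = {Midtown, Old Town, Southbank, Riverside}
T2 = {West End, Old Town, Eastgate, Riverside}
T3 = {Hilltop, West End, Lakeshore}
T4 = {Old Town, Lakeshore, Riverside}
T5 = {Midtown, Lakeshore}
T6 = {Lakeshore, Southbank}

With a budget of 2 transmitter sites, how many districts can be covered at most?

Choosing T1, T3 covers {Hilltop, West End, Midtown, Old Town, Lakeshore, Southbank, Riverside} — 7 districts.
No choice of 2 transmitter sites does better; here Eastgate is left uncovered.

7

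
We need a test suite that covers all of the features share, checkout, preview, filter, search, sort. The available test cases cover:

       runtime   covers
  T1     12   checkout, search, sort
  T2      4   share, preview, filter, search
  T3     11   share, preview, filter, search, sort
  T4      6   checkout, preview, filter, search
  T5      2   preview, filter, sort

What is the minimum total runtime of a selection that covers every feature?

T2, T4, T5 cover every feature at runtime 4 + 6 + 2 = 12.
Any cover uses at least 2 test cases; among all covering selections none totals below 12.

12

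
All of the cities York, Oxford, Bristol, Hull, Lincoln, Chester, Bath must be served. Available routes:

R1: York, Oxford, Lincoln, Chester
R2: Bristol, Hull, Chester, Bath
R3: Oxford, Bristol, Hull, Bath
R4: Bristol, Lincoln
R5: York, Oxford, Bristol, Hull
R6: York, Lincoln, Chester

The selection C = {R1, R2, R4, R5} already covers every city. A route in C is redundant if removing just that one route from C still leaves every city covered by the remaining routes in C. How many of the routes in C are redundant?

3

Drop R1: the rest still cover every city — redundant.
Drop R2: Bath uncovered — not redundant.
Drop R4: the rest still cover every city — redundant.
Drop R5: the rest still cover every city — redundant.
3 redundant: R1, R4, R5.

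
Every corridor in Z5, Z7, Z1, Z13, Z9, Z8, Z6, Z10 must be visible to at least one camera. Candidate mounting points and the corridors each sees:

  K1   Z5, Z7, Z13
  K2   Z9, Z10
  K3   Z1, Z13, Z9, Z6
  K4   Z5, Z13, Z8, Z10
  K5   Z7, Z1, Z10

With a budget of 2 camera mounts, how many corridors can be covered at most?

Choosing K3, K4 covers {Z5, Z1, Z13, Z9, Z8, Z6, Z10} — 7 corridors.
No choice of 2 camera mounts does better; here Z7 is left uncovered.

7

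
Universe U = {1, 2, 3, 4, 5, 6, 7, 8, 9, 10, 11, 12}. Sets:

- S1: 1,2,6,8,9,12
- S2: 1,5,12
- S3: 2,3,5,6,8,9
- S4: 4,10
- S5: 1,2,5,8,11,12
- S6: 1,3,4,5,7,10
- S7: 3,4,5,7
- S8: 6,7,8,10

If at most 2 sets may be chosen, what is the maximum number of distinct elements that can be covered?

11

Choosing S1, S6 covers {1, 2, 3, 4, 5, 6, 7, 8, 9, 10, 12} — 11 elements.
No choice of 2 sets does better; here 11 is left uncovered.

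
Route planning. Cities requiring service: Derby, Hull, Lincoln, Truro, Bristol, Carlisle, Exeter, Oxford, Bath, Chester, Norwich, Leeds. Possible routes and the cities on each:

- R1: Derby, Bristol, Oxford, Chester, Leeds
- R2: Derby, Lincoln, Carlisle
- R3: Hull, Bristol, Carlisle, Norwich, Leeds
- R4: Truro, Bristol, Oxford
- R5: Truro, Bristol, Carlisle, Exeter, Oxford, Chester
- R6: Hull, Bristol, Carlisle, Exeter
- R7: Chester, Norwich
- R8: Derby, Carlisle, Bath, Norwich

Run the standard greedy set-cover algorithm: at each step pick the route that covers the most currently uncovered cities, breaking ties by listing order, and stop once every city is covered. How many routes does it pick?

Pick 1: R5 covers 6 new cities (Truro, Bristol, Carlisle, Exeter, Oxford, Chester).
Pick 2: R3 covers 3 new cities (Hull, Norwich, Leeds).
Pick 3: R2 covers 2 new cities (Derby, Lincoln).
Pick 4: R8 covers 1 new cities (Bath).
Greedy uses 4 routes.

4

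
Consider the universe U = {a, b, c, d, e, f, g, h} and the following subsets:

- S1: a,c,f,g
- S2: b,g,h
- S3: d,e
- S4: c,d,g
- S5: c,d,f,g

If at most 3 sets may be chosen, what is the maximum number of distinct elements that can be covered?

Choosing S1, S2, S3 covers {a, b, c, d, e, f, g, h} — 8 elements.
That is all 8 elements.

8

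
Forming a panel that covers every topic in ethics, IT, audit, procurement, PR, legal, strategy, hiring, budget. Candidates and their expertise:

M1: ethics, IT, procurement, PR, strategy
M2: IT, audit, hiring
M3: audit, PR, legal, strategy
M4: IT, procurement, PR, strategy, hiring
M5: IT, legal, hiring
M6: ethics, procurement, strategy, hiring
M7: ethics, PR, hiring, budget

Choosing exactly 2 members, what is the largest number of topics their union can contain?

Choosing M1, M2 covers {ethics, IT, audit, procurement, PR, strategy, hiring} — 7 topics.
No choice of 2 members does better; here legal, budget are left uncovered.

7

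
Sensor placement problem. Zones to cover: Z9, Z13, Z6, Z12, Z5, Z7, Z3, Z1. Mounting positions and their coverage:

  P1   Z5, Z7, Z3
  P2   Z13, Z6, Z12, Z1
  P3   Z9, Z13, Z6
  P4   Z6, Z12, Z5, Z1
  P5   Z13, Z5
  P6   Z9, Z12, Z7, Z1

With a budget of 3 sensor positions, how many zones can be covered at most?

8

Choosing P1, P2, P3 covers {Z9, Z13, Z6, Z12, Z5, Z7, Z3, Z1} — 8 zones.
That is all 8 zones.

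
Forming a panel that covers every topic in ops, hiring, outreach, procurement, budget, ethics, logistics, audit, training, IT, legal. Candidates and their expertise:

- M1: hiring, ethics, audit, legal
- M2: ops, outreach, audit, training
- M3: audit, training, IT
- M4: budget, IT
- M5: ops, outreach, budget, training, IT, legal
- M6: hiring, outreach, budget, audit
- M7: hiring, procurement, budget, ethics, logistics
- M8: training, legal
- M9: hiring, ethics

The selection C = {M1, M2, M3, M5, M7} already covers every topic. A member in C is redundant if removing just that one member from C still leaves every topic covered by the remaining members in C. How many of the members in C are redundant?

4

Drop M1: the rest still cover every topic — redundant.
Drop M2: the rest still cover every topic — redundant.
Drop M3: the rest still cover every topic — redundant.
Drop M5: the rest still cover every topic — redundant.
Drop M7: procurement, logistics uncovered — not redundant.
4 redundant: M1, M2, M3, M5.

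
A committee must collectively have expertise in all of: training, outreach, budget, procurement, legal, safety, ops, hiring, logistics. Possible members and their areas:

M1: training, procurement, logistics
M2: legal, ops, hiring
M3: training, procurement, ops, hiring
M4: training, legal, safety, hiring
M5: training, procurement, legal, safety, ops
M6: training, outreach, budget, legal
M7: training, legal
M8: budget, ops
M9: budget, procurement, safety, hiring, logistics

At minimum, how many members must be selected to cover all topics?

M2, M6, M9 together cover {training, outreach, budget, procurement, legal, safety, ops, hiring, logistics} — every topic.
No 2 of the 9 members cover everything (all 36 pairs fall short), so 3 is minimum.

3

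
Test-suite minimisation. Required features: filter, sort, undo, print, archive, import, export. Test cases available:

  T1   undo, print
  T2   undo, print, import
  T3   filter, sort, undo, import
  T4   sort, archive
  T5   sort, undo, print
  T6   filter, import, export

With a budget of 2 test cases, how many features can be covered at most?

Choosing T5, T6 covers {filter, sort, undo, print, import, export} — 6 features.
No choice of 2 test cases does better; here archive is left uncovered.

6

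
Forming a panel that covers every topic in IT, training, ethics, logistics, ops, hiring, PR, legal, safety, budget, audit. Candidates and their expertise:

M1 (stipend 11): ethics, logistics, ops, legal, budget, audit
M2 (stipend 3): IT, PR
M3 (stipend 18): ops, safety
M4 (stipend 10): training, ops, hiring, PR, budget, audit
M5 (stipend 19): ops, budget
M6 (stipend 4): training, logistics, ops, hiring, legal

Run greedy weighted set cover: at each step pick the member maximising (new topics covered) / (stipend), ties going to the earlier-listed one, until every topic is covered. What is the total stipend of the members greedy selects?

Pick 1: M6 adds 5 new (training, logistics, ops, hiring, legal) at stipend 4 (ratio 5/4).
Pick 2: M2 adds 2 new (IT, PR) at stipend 3 (ratio 2/3).
Pick 3: M1 adds 3 new (ethics, budget, audit) at stipend 11 (ratio 3/11).
Pick 4: M3 adds 1 new (safety) at stipend 18 (ratio 1/18).
Greedy total stipend: 4 + 3 + 11 + 18 = 36.

36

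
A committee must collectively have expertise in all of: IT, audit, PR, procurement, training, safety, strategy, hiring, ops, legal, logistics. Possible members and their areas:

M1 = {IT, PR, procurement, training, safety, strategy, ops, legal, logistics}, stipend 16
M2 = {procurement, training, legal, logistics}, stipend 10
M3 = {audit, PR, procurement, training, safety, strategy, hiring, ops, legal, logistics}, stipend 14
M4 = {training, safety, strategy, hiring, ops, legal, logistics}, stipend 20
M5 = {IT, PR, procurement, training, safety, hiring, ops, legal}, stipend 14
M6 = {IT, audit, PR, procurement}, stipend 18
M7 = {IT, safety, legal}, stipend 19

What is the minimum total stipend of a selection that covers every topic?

28

M3, M5 cover every topic at stipend 14 + 14 = 28.
Any cover uses at least 2 members; among all covering selections none totals below 28.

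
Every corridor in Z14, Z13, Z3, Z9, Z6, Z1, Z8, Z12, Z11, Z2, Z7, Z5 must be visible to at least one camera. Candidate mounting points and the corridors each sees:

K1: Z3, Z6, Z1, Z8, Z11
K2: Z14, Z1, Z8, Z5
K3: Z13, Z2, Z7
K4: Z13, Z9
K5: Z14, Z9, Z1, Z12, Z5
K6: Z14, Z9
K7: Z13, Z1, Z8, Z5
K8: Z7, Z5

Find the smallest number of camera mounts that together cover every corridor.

K1, K3, K5 together cover {Z14, Z13, Z3, Z9, Z6, Z1, Z8, Z12, Z11, Z2, Z7, Z5} — every corridor.
No 2 of the 8 camera mounts cover everything (all 28 pairs fall short), so 3 is minimum.

3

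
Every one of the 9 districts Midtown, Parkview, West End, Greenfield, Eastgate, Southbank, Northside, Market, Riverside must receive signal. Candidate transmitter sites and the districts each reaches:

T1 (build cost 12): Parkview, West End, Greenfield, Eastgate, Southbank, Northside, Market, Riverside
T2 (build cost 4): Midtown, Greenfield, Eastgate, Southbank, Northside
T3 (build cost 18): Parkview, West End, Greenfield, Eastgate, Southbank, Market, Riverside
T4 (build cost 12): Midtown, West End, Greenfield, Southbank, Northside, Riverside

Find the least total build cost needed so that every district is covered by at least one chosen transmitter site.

16

T1, T2 cover every district at build cost 12 + 4 = 16.
Any cover uses at least 2 transmitter sites; among all covering selections none totals below 16.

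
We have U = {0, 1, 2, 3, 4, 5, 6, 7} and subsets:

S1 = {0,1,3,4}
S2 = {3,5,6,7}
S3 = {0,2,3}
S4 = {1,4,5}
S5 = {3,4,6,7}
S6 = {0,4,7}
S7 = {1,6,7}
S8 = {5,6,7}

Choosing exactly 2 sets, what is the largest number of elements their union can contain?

Choosing S1, S2 covers {0, 1, 3, 4, 5, 6, 7} — 7 elements.
No choice of 2 sets does better; here 2 is left uncovered.

7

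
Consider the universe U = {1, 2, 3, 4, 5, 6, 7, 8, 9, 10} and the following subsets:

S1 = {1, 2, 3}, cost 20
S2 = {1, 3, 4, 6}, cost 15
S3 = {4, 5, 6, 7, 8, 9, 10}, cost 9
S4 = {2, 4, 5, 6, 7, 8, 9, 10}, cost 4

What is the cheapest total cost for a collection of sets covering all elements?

19

S2, S4 cover every element at cost 15 + 4 = 19.
Any cover uses at least 2 sets; among all covering selections none totals below 19.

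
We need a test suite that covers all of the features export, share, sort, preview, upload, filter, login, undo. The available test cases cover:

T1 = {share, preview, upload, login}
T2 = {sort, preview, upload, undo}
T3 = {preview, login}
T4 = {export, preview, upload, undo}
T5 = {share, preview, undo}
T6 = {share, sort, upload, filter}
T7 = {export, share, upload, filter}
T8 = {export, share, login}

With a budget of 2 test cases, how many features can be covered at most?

7

Choosing T2, T7 covers {export, share, sort, preview, upload, filter, undo} — 7 features.
No choice of 2 test cases does better; here login is left uncovered.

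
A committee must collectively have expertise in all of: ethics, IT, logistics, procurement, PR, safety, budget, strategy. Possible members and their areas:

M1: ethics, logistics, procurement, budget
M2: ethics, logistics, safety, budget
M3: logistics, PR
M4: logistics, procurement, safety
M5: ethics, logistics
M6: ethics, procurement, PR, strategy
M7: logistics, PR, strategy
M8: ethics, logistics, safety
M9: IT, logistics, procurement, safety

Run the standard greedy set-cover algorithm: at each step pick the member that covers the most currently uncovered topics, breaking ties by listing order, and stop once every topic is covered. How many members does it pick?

3

Pick 1: M1 covers 4 new topics (ethics, logistics, procurement, budget).
Pick 2: M6 covers 2 new topics (PR, strategy).
Pick 3: M9 covers 2 new topics (IT, safety).
Greedy uses 3 members.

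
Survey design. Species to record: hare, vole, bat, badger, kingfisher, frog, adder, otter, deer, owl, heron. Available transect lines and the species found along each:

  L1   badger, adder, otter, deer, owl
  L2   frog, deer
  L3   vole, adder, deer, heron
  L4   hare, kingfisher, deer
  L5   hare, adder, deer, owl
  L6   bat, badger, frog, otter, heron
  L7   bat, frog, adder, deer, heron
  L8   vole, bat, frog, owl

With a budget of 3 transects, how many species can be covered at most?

Choosing L1, L4, L6 covers {hare, bat, badger, kingfisher, frog, adder, otter, deer, owl, heron} — 10 species.
No choice of 3 transects does better; here vole is left uncovered.

10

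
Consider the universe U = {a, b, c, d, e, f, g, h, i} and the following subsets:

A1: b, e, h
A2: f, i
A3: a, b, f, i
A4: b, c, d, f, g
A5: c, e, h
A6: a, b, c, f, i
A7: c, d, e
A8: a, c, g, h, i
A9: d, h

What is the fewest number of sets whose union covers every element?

A1, A3, A4 together cover {a, b, c, d, e, f, g, h, i} — every element.
No 2 of the 9 sets cover everything (all 36 pairs fall short), so 3 is minimum.

3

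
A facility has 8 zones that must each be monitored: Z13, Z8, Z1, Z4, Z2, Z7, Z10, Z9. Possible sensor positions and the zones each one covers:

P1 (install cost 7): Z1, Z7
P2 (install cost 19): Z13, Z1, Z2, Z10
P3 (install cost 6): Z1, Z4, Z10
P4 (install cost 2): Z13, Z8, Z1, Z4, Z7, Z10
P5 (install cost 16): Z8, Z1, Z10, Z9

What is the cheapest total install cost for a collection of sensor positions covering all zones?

37

P2, P4, P5 cover every zone at install cost 19 + 2 + 16 = 37.
Any cover uses at least 3 sensor positions; among all covering selections none totals below 37.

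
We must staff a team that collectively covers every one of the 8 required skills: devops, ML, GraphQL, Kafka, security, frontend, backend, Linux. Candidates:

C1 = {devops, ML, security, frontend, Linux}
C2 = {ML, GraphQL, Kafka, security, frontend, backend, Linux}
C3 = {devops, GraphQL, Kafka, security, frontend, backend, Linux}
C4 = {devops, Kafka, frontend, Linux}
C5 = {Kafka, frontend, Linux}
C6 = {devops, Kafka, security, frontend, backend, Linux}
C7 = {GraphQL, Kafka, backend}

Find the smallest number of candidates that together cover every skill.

2

C1, C2 together cover {devops, ML, GraphQL, Kafka, security, frontend, backend, Linux} — every skill.
No single candidate contains all 8 skills, so 2 is optimal.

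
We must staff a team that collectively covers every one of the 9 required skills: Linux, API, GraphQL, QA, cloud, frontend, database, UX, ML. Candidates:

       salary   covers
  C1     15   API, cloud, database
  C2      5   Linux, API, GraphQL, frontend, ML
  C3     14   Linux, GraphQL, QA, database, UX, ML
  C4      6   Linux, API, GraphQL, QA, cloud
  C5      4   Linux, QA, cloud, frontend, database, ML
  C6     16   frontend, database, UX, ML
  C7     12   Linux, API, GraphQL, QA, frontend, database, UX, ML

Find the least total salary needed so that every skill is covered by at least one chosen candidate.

C5, C7 cover every skill at salary 4 + 12 = 16.
Any cover uses at least 2 candidates; among all covering selections none totals below 16.

16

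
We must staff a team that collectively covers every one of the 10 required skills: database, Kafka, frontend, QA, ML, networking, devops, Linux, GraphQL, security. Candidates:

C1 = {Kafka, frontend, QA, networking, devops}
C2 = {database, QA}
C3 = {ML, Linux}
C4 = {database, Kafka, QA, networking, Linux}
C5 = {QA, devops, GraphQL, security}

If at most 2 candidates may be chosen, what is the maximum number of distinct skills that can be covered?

8

Choosing C4, C5 covers {database, Kafka, QA, networking, devops, Linux, GraphQL, security} — 8 skills.
No choice of 2 candidates does better; here frontend, ML are left uncovered.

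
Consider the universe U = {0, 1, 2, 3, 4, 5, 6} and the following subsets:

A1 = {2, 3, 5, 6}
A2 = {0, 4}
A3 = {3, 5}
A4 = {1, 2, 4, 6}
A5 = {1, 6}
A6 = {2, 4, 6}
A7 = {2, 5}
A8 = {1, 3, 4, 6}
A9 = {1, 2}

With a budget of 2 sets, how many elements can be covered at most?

6

Choosing A1, A2 covers {0, 2, 3, 4, 5, 6} — 6 elements.
No choice of 2 sets does better; here 1 is left uncovered.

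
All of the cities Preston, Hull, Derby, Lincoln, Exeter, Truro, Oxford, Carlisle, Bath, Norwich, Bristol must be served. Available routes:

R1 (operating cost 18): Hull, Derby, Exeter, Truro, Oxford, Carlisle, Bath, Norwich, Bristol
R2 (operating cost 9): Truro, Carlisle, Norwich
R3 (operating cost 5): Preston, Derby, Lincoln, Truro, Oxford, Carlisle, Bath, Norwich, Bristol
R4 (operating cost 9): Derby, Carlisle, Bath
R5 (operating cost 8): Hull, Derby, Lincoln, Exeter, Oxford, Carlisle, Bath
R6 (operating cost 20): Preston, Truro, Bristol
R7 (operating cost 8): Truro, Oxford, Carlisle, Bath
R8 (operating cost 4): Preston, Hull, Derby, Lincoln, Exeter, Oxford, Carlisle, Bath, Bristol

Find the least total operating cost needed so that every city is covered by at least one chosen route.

9

R3, R8 cover every city at operating cost 5 + 4 = 9.
Any cover uses at least 2 routes; among all covering selections none totals below 9.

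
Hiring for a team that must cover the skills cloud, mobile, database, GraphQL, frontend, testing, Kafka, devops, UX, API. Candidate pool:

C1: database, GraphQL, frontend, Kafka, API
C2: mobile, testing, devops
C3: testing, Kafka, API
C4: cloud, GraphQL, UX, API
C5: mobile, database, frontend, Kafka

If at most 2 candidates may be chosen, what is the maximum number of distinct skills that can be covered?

Choosing C1, C2 covers {mobile, database, GraphQL, frontend, testing, Kafka, devops, API} — 8 skills.
No choice of 2 candidates does better; here cloud, UX are left uncovered.

8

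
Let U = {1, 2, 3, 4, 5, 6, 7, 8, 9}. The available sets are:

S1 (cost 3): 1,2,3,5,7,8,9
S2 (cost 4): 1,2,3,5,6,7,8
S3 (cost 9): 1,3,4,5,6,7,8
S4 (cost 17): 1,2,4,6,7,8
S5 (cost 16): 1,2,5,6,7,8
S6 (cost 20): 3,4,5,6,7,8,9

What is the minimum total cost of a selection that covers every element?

12

S1, S3 cover every element at cost 3 + 9 = 12.
Any cover uses at least 2 sets; among all covering selections none totals below 12.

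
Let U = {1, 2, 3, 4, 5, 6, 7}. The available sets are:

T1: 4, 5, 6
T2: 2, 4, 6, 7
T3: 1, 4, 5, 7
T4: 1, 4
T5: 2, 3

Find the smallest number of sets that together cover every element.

3

T1, T3, T5 together cover {1, 2, 3, 4, 5, 6, 7} — every element.
No 2 of the 5 sets cover everything (all 10 pairs fall short), so 3 is minimum.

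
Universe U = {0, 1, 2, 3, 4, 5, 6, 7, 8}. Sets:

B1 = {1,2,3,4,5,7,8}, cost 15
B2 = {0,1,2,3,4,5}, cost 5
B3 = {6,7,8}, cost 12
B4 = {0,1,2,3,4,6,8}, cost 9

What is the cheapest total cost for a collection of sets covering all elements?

B2, B3 cover every element at cost 5 + 12 = 17.
Any cover uses at least 2 sets; among all covering selections none totals below 17.

17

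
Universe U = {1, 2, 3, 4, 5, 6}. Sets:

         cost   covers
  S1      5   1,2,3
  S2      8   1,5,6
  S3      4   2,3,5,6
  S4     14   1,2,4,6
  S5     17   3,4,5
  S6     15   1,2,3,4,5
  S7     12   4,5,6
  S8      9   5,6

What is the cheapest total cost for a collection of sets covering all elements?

17

S1, S7 cover every element at cost 5 + 12 = 17.
Any cover uses at least 2 sets; among all covering selections none totals below 17.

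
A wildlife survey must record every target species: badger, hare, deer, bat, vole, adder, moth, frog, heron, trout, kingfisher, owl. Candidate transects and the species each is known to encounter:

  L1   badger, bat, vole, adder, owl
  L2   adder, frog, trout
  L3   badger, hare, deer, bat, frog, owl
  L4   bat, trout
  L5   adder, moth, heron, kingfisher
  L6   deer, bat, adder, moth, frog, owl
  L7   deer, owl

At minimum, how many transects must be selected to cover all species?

4

L1, L2, L3, L5 together cover {badger, hare, deer, bat, vole, adder, moth, frog, heron, trout, kingfisher, owl} — every species.
No 3 of the 7 transects cover everything (all 35 triples fall short), so 4 is minimum.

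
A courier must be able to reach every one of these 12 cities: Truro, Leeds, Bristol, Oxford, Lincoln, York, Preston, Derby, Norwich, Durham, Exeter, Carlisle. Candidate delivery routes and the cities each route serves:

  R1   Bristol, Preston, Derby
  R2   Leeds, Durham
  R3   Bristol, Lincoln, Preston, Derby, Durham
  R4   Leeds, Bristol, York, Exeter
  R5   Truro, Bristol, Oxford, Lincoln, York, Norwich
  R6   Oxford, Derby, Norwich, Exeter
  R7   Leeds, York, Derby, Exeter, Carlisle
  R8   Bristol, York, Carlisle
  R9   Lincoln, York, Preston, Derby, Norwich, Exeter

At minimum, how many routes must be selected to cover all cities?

R3, R5, R7 together cover {Truro, Leeds, Bristol, Oxford, Lincoln, York, Preston, Derby, Norwich, Durham, Exeter, Carlisle} — every city.
No 2 of the 9 routes cover everything (all 36 pairs fall short), so 3 is minimum.

3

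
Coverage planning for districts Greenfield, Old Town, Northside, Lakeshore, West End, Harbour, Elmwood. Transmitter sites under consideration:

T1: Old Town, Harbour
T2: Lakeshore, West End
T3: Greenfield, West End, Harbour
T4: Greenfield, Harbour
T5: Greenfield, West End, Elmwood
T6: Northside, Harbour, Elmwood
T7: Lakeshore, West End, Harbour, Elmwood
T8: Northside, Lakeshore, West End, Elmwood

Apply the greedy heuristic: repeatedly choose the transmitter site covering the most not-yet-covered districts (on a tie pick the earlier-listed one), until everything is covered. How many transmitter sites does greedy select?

Pick 1: T7 covers 4 new districts (Lakeshore, West End, Harbour, Elmwood).
Pick 2: T1 covers 1 new districts (Old Town).
Pick 3: T3 covers 1 new districts (Greenfield).
Pick 4: T6 covers 1 new districts (Northside).
Greedy uses 4 transmitter sites. (The true minimum is 3.)

4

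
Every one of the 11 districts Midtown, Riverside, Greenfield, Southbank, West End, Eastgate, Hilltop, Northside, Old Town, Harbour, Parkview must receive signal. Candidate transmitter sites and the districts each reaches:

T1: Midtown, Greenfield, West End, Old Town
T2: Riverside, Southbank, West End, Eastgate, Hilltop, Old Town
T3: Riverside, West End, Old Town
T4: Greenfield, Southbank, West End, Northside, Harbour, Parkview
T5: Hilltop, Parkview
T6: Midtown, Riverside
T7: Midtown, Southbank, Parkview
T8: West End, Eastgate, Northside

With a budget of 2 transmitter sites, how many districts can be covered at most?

Choosing T2, T4 covers {Riverside, Greenfield, Southbank, West End, Eastgate, Hilltop, Northside, Old Town, Harbour, Parkview} — 10 districts.
No choice of 2 transmitter sites does better; here Midtown is left uncovered.

10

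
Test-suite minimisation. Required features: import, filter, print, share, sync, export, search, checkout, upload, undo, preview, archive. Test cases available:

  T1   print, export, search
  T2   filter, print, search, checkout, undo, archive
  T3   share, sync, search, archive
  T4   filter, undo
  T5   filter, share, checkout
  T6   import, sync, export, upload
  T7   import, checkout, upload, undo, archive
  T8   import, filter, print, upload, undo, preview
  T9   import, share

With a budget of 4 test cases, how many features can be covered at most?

12

Choosing T1, T2, T3, T8 covers {import, filter, print, share, sync, export, search, checkout, upload, undo, preview, archive} — 12 features.
That is all 12 features.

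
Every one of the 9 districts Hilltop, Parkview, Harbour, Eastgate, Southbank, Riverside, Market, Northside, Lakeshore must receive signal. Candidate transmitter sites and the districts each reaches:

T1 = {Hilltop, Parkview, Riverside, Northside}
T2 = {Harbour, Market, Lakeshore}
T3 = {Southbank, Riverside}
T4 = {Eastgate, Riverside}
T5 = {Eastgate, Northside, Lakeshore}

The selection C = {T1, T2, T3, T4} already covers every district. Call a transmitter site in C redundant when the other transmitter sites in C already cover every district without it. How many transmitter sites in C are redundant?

Drop T1: Hilltop, Parkview, Northside uncovered — not redundant.
Drop T2: Harbour, Market, Lakeshore uncovered — not redundant.
Drop T3: Southbank uncovered — not redundant.
Drop T4: Eastgate uncovered — not redundant.
None of the transmitter sites in C is redundant.

0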